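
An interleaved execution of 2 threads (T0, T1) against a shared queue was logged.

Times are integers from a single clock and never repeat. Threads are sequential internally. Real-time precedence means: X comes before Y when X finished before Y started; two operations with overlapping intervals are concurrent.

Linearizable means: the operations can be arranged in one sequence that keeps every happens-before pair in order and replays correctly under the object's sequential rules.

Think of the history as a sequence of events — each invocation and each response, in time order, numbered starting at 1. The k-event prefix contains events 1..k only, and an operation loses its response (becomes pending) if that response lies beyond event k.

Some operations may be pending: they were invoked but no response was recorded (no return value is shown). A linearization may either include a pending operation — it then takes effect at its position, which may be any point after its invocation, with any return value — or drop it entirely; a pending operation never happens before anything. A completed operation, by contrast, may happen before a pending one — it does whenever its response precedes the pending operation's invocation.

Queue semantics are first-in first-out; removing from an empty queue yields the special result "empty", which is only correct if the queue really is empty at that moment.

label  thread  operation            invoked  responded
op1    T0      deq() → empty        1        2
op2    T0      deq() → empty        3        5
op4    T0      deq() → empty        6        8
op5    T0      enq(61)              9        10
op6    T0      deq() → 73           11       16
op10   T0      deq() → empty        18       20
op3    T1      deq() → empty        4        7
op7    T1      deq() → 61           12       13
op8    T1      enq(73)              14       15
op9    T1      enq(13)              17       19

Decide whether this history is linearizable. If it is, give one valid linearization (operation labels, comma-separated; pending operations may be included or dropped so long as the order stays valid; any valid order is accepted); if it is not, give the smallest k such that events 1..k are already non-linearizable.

linearizable — witness: op1, op2, op3, op4, op5, op7, op8, op6, op10, op9

1. op1 deq() → empty, leaving queue <>
2. op2 deq() → empty, leaving queue <>
3. op3 deq() → empty, leaving queue <>
4. op4 deq() → empty, leaving queue <>
5. op5 enq(61), leaving queue <61>
6. op7 deq() → 61, leaving queue <>
7. op8 enq(73), leaving queue <73>
8. op6 deq() → 73, leaving queue <>
9. op10 deq() → empty, leaving queue <>
10. op9 enq(13), leaving queue <13>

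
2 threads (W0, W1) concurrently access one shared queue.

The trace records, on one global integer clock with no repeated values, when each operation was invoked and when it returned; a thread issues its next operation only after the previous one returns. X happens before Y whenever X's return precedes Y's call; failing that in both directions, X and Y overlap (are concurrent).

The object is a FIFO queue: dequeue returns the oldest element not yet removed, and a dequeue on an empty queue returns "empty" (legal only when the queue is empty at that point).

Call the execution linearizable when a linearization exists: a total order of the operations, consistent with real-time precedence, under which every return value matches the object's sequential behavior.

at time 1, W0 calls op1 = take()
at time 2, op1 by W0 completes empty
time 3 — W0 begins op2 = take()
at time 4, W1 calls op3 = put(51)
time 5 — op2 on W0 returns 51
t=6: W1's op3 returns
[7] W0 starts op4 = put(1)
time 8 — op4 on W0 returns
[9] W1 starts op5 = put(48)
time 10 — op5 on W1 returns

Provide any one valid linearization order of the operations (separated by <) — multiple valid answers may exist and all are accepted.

op1 < op3 < op2 < op4 < op5

after step 1 (op1 take() → empty): queue <>
after step 2 (op3 put(51)): queue <51>
after step 3 (op2 take() → 51): queue <>
after step 4 (op4 put(1)): queue <1>
after step 5 (op5 put(48)): queue <1,48>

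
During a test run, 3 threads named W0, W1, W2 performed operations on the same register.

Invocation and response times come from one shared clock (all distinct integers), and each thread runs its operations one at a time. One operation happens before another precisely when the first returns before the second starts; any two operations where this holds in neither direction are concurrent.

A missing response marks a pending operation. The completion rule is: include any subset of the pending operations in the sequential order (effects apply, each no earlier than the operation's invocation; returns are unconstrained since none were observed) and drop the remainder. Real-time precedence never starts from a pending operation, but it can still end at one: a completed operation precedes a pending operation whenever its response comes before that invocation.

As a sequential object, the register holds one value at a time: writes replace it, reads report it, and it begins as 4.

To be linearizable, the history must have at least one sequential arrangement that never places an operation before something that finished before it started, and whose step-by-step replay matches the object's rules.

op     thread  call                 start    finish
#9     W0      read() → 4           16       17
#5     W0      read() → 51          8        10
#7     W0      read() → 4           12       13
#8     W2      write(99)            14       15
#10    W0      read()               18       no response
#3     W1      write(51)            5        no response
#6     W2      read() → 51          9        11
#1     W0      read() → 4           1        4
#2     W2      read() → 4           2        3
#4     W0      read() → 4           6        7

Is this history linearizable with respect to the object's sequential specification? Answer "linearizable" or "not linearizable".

not linearizable

through event 12 a valid linearization exists; event 13 (#7 responding at time 13) ends that
checked exhaustively: 4 real-time-consistent orders of 6 completed operations, zero legal register replays
no escape via the 1 pending operation (#3): every completion choice fails
one such order, #1, #2, #4, #5, #6, #7 (pending dropped), breaks at step 4 where #5 read() → 51 is illegal
one such order, #1, #2, #4, #6, #5, #7 (pending dropped), breaks at step 4 where #6 read() → 51 is illegal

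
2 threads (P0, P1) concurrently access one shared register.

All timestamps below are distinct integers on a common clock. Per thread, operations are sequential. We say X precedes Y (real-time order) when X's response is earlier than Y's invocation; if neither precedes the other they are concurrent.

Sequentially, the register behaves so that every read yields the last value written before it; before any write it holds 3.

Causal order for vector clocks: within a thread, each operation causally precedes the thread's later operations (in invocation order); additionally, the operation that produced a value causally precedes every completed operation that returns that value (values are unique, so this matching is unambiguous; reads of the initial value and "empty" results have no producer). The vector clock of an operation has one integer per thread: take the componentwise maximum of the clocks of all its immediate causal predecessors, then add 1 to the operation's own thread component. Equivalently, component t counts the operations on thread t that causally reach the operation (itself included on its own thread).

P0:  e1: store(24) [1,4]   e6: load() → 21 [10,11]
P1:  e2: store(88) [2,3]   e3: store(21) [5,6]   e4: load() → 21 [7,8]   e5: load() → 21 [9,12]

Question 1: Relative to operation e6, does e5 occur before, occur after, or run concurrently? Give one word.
Answer: concurrent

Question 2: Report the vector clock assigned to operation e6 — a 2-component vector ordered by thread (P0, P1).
Answer: (2, 2)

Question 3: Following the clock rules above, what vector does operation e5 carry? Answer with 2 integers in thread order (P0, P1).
Answer: (0, 4)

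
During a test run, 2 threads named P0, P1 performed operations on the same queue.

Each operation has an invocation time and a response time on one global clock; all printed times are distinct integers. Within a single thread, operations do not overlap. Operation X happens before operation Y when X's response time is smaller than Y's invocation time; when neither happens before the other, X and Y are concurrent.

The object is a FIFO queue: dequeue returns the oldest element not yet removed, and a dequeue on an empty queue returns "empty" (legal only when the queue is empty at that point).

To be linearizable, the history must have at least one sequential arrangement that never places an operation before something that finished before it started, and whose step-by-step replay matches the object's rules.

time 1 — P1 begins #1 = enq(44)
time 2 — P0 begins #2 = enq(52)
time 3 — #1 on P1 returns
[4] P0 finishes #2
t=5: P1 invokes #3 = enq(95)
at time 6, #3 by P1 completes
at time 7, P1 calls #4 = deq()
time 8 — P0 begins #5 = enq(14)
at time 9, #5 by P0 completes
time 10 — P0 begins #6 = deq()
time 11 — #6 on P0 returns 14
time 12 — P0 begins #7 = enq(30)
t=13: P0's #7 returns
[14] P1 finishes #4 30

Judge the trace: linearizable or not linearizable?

through event 10 a valid linearization exists; event 11 (#6 responding at time 11) ends that
5 completed operations, 2 real-time-consistent orders — every queue replay fails
include/drop combinations of the 1 pending operation (#4) were all tried; none helps
one such order, #1, #2, #3, #5, #6 (pending dropped), breaks at step 5 where #6 deq() → 14 is illegal
one such order, #2, #1, #3, #5, #6 (pending dropped), breaks at step 5 where #6 deq() → 14 is illegal

not linearizable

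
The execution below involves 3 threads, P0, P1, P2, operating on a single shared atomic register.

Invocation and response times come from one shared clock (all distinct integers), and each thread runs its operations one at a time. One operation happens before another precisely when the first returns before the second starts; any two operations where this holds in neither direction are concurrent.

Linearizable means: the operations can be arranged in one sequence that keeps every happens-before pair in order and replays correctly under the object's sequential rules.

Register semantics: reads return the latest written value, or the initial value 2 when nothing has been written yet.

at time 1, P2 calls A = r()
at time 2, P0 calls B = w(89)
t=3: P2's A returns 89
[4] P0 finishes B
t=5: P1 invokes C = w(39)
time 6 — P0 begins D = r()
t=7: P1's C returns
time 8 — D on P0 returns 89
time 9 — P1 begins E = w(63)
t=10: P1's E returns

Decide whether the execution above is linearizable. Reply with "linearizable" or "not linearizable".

a witness: B, A, D, C, E
after step 1 (B w(89)): value 89
after step 2 (A r() → 89): value 89
after step 3 (D r() → 89): value 89
after step 4 (C w(39)): value 39
after step 5 (E w(63)): value 63

linearizable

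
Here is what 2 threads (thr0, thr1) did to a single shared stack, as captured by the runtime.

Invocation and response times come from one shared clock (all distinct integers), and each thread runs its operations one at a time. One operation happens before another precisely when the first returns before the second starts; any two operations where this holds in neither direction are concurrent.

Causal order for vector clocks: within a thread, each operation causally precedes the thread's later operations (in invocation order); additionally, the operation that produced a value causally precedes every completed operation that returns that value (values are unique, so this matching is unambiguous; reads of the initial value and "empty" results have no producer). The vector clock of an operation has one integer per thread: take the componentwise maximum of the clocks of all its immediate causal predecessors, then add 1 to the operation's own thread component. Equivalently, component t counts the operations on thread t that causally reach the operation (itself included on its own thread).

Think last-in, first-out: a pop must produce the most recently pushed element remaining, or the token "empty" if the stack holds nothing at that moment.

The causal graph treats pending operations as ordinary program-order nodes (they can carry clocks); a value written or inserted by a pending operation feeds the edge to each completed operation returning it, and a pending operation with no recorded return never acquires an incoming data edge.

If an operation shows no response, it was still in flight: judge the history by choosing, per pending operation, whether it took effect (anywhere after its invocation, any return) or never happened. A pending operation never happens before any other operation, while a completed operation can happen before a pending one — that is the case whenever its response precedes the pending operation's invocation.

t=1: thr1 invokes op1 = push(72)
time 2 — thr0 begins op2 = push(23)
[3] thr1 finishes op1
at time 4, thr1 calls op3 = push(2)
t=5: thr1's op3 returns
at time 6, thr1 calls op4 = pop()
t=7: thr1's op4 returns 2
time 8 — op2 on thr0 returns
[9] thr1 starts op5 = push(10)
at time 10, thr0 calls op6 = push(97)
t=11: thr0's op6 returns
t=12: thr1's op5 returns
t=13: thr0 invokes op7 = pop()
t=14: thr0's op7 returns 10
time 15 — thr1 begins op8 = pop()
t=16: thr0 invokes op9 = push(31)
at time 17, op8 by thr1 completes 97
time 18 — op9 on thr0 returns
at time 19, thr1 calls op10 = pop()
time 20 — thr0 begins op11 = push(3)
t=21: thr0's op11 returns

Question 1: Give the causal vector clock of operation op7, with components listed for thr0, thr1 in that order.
Answer: (3, 4)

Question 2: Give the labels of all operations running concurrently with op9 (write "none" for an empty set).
Answer: op8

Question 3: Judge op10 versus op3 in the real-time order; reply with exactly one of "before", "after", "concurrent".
Answer: after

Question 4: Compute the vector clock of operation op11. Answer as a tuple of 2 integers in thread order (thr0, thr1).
Answer: (5, 4)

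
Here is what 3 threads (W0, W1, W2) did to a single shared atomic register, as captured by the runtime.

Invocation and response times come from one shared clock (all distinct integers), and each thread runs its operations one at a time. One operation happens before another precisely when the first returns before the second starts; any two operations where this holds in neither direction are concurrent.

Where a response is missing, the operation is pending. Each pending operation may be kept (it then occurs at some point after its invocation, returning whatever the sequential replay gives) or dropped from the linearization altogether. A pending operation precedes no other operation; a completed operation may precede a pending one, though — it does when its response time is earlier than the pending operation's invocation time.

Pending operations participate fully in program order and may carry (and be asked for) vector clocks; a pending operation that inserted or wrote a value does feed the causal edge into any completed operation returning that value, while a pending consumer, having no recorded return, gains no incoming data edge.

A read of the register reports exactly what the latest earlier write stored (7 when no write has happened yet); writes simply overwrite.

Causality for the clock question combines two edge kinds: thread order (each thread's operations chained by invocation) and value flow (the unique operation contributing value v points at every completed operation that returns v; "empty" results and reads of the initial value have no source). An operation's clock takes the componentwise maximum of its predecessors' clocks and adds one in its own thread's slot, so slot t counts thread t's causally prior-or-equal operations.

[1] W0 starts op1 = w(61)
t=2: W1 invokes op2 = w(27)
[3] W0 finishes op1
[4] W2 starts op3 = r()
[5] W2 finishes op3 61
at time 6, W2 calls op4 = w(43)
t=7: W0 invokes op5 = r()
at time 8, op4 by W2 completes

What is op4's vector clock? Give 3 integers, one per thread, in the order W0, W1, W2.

op2 (invocation 2): nothing precedes it; W1's component alone gives (0, 1, 0)
op1 (invocation 1): nothing precedes it; W0's component alone gives (1, 0, 0)
merge at op3 (invoked 4): VC(op1)=(1, 0, 0), own-thread bump on W2 → (1, 0, 1)
merge at op5 (invoked 7): VC(op1)=(1, 0, 0), own-thread bump on W0 → (2, 0, 0)
merge at op4 (invoked 6): VC(op3)=(1, 0, 1), own-thread bump on W2 → (1, 0, 2)
target: VC(op4) = (1, 0, 2)

(1, 0, 2)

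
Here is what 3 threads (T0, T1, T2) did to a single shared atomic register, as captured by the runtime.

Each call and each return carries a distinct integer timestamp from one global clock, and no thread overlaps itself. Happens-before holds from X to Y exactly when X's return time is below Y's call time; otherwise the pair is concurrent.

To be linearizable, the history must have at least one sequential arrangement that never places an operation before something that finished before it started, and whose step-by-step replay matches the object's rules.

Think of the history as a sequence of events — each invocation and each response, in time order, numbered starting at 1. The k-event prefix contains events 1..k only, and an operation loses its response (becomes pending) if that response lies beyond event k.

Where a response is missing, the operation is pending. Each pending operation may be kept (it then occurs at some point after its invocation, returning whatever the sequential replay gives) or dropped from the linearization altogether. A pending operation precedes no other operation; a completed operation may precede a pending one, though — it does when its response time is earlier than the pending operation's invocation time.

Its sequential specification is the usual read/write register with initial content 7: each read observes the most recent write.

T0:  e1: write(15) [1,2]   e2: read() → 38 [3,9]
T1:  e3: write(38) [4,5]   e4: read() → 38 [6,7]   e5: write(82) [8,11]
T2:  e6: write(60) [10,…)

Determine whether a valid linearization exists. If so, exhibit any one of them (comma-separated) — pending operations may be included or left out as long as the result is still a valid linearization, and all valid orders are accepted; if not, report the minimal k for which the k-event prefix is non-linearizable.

linearizable — witness: e1, e3, e2, e4, e5

after step 1 (e1 write(15)): value 15
after step 2 (e3 write(38)): value 38
after step 3 (e2 read() → 38): value 38
after step 4 (e4 read() → 38): value 38
after step 5 (e5 write(82)): value 82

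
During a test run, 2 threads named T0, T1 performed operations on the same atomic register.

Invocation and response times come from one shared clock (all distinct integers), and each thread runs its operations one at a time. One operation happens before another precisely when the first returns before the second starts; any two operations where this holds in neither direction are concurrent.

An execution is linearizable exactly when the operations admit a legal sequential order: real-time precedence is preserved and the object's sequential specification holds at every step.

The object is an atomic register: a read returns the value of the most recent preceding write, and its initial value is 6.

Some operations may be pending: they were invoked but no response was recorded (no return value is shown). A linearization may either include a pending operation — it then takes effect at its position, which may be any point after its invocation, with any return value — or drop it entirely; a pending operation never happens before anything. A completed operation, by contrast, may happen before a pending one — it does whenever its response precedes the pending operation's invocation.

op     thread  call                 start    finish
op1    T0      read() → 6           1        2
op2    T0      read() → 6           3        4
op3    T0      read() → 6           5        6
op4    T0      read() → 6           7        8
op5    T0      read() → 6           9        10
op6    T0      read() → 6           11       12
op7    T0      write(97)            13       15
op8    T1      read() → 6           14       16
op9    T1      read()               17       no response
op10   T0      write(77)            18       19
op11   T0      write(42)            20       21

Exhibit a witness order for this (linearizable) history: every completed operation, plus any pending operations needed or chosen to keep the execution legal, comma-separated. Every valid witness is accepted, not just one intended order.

after step 1 (op1 read() → 6): value 6
after step 2 (op2 read() → 6): value 6
after step 3 (op3 read() → 6): value 6
after step 4 (op4 read() → 6): value 6
after step 5 (op5 read() → 6): value 6
after step 6 (op6 read() → 6): value 6
after step 7 (op8 read() → 6): value 6
after step 8 (op7 write(97)): value 97
after step 9 (op9 read() (pending, included)): value 97
after step 10 (op10 write(77)): value 77
after step 11 (op11 write(42)): value 42

op1, op2, op3, op4, op5, op6, op8, op7, op9, op10, op11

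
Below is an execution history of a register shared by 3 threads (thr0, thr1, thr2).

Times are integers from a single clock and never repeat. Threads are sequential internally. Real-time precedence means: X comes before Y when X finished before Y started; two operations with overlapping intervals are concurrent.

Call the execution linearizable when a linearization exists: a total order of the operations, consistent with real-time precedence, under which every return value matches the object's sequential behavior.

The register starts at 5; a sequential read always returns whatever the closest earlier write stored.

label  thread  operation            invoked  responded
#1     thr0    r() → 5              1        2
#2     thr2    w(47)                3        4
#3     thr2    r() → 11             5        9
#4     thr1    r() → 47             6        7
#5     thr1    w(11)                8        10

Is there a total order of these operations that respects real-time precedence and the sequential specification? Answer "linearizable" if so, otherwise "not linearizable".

one valid linearization: #1, #2, #4, #5, #3
step 1: #1 r() → 5 — value 5
step 2: #2 w(47) — value 47
step 3: #4 r() → 47 — value 47
step 4: #5 w(11) — value 11
step 5: #3 r() → 11 — value 11

linearizable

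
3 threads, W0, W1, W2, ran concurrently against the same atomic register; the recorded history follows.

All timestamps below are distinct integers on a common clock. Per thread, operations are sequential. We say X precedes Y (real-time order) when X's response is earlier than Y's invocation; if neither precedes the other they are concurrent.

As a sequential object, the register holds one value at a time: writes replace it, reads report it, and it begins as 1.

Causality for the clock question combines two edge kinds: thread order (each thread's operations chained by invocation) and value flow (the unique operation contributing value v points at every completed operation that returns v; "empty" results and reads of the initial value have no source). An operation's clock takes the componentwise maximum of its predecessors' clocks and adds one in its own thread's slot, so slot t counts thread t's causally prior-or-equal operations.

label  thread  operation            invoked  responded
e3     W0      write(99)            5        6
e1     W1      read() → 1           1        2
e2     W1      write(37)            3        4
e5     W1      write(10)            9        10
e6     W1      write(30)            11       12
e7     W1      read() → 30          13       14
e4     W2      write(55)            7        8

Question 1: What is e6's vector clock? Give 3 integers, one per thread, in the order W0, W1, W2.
e4, invoked 7, has no incoming edges; only W2's bump applies → (0, 0, 1)
e1, invoked 1, has no incoming edges; only W1's bump applies → (0, 1, 0)
e3, invoked 5, has no incoming edges; only W0's bump applies → (1, 0, 0)
e2, invoked 3, takes VC(e1)=(0, 1, 0) under max, adds 1 for W1 → (0, 2, 0)
e5, invoked 9, takes VC(e2)=(0, 2, 0) under max, adds 1 for W1 → (0, 3, 0)
e6, invoked 11, takes VC(e5)=(0, 3, 0) under max, adds 1 for W1 → (0, 4, 0)
e7, invoked 13, takes VC(e6)=(0, 4, 0) under max, adds 1 for W1 → (0, 5, 0)
target: VC(e6) = (0, 4, 0)

(0, 4, 0)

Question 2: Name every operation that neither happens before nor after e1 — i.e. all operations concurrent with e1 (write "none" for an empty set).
e1 runs from 1 to 2; window-overlapping ops are concurrent
e2 [3,4]: after
e3 [5,6]: after
e4 [7,8]: after
e5 [9,10]: after
e6 [11,12]: after
e7 [13,14]: after

none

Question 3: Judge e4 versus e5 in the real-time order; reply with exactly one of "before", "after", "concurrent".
e4 spans [7,8], e5 spans [9,10]
resp(e4)=8 < inv(e5)=9

before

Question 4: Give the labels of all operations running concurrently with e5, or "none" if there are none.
overlap test against e5 [9,10]: concurrent iff the interval meets 9..10
e1 [1,2]: before
e2 [3,4]: before
e3 [5,6]: before
e4 [7,8]: before
e6 [11,12]: after
e7 [13,14]: after

none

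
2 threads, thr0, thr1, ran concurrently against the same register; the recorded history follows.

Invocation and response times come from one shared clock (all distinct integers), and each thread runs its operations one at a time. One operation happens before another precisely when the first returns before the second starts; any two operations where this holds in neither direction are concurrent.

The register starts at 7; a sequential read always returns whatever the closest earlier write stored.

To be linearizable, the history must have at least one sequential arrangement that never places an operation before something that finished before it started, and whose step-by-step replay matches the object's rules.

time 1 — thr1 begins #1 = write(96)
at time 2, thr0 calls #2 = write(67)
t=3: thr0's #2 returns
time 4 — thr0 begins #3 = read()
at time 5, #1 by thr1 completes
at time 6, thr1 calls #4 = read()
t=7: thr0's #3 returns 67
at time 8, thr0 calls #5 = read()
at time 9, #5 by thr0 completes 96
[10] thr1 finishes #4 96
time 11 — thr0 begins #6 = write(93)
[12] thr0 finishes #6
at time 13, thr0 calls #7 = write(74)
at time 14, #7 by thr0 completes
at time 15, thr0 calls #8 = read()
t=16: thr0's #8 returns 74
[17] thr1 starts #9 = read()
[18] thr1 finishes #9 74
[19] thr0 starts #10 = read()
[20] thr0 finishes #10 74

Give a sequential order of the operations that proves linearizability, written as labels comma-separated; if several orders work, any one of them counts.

step 1: #2 write(67) — value 67
step 2: #3 read() → 67 — value 67
step 3: #1 write(96) — value 96
step 4: #4 read() → 96 — value 96
step 5: #5 read() → 96 — value 96
step 6: #6 write(93) — value 93
step 7: #7 write(74) — value 74
step 8: #8 read() → 74 — value 74
step 9: #9 read() → 74 — value 74
step 10: #10 read() → 74 — value 74

#2, #3, #1, #4, #5, #6, #7, #8, #9, #10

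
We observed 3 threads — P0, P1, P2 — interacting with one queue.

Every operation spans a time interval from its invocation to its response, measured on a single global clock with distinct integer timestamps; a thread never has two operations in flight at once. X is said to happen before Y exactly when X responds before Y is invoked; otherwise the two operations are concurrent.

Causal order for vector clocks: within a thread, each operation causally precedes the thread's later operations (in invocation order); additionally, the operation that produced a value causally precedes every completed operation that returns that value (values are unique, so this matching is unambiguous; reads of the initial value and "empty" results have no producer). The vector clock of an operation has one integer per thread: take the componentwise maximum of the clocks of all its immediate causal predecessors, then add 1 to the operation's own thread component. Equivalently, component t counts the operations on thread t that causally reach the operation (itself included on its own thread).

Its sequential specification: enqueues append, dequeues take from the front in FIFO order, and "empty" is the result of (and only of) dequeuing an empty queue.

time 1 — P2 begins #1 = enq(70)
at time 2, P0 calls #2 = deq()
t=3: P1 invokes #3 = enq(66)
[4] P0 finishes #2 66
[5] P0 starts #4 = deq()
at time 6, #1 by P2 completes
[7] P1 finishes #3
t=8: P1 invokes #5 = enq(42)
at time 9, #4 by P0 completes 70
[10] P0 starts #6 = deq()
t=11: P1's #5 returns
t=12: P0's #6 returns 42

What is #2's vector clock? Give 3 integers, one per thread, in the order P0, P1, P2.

#1 (invocation 1): nothing precedes it; P2's component alone gives (0, 0, 1)
#3 (invocation 3): nothing precedes it; P1's component alone gives (0, 1, 0)
from VC(#3)=(0, 1, 0), #5 (invoked 8) maxes components and bumps P1 → (0, 2, 0)
from VC(#3)=(0, 1, 0), #2 (invoked 2) maxes components and bumps P0 → (1, 1, 0)
from VC(#1)=(0, 0, 1), VC(#2)=(1, 1, 0), #4 (invoked 5) maxes components and bumps P0 → (2, 1, 1)
from VC(#4)=(2, 1, 1), VC(#5)=(0, 2, 0), #6 (invoked 10) maxes components and bumps P0 → (3, 2, 1)
target: VC(#2) = (1, 1, 0)

(1, 1, 0)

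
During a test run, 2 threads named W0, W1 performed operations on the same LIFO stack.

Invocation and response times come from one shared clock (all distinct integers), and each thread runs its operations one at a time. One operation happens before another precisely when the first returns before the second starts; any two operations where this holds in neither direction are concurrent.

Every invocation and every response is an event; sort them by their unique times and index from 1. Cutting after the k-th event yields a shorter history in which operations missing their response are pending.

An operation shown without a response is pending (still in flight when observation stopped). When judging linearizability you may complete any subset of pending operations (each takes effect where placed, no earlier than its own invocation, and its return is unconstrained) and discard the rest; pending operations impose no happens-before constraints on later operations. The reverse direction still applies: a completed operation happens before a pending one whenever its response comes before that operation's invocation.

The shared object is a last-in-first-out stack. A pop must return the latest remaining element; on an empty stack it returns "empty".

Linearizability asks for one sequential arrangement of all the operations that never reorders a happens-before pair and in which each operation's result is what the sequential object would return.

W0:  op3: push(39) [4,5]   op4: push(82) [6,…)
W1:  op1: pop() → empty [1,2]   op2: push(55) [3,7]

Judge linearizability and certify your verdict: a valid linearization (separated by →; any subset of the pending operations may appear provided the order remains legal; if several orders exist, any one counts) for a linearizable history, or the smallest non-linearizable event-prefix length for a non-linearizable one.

linearizable — witness: op1 → op2 → op3

after step 1 (op1 pop() → empty): stack <>
after step 2 (op2 push(55)): stack <55>
after step 3 (op3 push(39)): stack <55,39>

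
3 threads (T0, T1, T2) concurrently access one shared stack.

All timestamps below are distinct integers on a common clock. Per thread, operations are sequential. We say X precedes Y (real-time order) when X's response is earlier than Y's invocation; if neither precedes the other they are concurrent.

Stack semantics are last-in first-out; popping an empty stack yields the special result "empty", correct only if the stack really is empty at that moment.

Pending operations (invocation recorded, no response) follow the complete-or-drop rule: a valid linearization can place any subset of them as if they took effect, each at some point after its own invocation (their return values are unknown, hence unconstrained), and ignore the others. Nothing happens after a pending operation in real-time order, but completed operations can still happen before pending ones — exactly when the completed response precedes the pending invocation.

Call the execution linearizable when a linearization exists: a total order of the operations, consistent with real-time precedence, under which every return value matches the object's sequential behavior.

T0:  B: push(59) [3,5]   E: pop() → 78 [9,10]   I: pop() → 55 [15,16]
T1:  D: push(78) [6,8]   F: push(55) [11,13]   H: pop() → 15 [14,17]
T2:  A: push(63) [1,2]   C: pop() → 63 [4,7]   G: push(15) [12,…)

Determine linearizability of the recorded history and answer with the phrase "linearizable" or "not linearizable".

one valid linearization: A, C, B, D, E, F, G, H, I
step 1: A push(63) — stack <63>
step 2: C pop() → 63 — stack <>
step 3: B push(59) — stack <59>
step 4: D push(78) — stack <59,78>
step 5: E pop() → 78 — stack <59>
step 6: F push(55) — stack <59,55>
step 7: G push(15) (pending, included) — stack <59,55,15>
step 8: H pop() → 15 — stack <59,55>
step 9: I pop() → 55 — stack <59>

linearizable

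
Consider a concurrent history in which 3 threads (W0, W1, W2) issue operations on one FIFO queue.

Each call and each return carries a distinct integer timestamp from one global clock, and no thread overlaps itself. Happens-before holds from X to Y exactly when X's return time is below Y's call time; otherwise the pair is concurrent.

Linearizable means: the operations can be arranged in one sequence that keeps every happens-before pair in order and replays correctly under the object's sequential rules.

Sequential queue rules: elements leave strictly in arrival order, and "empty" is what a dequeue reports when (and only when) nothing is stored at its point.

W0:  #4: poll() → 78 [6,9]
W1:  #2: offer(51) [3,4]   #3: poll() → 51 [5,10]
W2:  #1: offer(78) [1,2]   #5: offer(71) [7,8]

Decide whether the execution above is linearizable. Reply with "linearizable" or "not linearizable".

witness order: #1, #2, #4, #3, #5
after step 1 (#1 offer(78)): queue <78>
after step 2 (#2 offer(51)): queue <78,51>
after step 3 (#4 poll() → 78): queue <51>
after step 4 (#3 poll() → 51): queue <>
after step 5 (#5 offer(71)): queue <71>

linearizable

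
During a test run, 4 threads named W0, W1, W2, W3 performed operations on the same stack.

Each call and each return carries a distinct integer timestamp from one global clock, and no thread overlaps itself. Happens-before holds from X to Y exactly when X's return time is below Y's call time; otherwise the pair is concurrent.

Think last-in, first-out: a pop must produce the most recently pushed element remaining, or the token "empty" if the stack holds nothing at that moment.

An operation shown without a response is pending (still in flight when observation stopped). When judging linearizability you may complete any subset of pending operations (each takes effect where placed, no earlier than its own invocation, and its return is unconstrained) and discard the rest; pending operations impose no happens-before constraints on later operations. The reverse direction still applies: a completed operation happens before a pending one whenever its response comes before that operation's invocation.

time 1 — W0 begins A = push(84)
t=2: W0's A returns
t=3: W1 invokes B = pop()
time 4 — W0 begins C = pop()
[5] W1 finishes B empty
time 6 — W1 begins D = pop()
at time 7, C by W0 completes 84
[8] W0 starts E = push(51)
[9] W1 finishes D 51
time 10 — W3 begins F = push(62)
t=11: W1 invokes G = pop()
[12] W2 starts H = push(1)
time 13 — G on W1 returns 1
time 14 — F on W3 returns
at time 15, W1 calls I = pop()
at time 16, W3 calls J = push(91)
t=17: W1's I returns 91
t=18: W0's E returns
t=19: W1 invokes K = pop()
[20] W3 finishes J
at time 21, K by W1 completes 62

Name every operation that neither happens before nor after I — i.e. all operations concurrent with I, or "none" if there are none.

I runs from 15 to 17; window-overlapping ops are concurrent
A [1,2]: before
B [3,5]: before
C [4,7]: before
D [6,9]: before
E [8,18]: concurrent
F [10,14]: before
G [11,13]: before
H [12,…): concurrent
J [16,20]: concurrent
K [19,21]: after

E, H, J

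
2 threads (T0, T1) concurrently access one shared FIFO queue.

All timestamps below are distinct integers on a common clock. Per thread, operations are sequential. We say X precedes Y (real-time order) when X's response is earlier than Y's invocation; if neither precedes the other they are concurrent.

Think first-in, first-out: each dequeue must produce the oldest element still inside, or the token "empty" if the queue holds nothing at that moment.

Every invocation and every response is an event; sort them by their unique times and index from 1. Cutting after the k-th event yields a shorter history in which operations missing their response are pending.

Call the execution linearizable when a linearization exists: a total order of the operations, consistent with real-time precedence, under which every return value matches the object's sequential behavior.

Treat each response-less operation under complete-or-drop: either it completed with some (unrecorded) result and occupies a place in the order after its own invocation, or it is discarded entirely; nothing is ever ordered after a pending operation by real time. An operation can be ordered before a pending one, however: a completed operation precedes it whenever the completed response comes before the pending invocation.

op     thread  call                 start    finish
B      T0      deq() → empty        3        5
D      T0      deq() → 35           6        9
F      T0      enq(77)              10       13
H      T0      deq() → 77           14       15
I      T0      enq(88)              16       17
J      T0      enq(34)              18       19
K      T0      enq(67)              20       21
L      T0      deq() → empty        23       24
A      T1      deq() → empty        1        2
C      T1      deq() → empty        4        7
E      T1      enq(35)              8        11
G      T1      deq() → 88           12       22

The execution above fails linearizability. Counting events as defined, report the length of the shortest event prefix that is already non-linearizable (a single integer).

events 1..23 are linearizable; a witness order is A, B, C, E, D, F, H, I, G, J, K:
after step 1 (A deq() → empty): queue <>
after step 2 (B deq() → empty): queue <>
after step 3 (C deq() → empty): queue <>
after step 4 (E enq(35)): queue <35>
after step 5 (D deq() → 35): queue <>
after step 6 (F enq(77)): queue <77>
after step 7 (H deq() → 77): queue <>
after step 8 (I enq(88)): queue <88>
after step 9 (G deq() → 88): queue <>
after step 10 (J enq(34)): queue <34>
after step 11 (K enq(67)): queue <34,67>
include event 24 — L responding at 24 — and every candidate order breaks
for example A, B, C, D, E, F, G, H, I, J, K, L fails at step 4: D deq() → 35 is not legal there
for example A, B, C, D, E, F, H, G, I, J, K, L fails at step 4: D deq() → 35 is not legal there

24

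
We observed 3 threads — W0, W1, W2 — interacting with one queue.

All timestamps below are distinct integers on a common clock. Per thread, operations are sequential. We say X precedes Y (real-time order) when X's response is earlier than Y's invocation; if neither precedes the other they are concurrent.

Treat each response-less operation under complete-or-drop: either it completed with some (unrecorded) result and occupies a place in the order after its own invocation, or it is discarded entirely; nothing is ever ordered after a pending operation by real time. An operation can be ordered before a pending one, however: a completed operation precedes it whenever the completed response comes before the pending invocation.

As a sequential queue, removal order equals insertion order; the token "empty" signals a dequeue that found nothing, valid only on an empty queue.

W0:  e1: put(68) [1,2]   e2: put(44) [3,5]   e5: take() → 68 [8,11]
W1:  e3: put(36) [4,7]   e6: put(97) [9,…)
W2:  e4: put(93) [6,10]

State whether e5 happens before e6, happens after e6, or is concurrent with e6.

concurrent

e5 spans [8,11], e6 spans [9,…)
the intervals overlap in both directions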